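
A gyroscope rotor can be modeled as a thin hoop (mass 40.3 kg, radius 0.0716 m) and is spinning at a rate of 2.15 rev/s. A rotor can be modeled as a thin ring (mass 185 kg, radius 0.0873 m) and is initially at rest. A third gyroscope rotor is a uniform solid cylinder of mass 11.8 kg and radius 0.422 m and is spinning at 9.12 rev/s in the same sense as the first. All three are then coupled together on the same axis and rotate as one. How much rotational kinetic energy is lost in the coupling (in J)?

The coupling torques are internal; angular momentum about the shared axis is conserved.
Moments of inertia: I_A = (40.3)(0.0716)² = 0.2066 kg·m²; I_B = (185)(0.0873)² = 1.410 kg·m²; I_C = ½(11.8)(0.422)² = 1.051 kg·m².
Taking A's sense as positive: L = (0.2066)(2.15) + (1.051)(9.12) = 10.03 kg·m²·rev/s.
Combined I = 0.2066 + 1.410 + 1.051 = 2.667 kg·m².
ω_f = L / I = 10.03 / 2.667 = 3.759 rev/s.
KE_i = ½ΣIω² = 1744 J; KE_f = ½(2.667)(23.62)² = 744.0 J.

ΔKE lost ≈ 1000 J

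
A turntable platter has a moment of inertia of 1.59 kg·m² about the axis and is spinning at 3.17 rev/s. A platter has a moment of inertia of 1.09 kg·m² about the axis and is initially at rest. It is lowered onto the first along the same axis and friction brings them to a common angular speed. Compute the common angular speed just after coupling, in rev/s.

|ω_f| ≈ 1.88 rev/s

No external torque acts about the common axis, so total angular momentum is conserved.
Taking A's sense as positive: L = (1.590)(3.17) = 5.040 kg·m²·rev/s.
Combined I = 1.590 + 1.090 = 2.680 kg·m².
ω_f = L / I = 5.040 / 2.680 = 1.881 rev/s.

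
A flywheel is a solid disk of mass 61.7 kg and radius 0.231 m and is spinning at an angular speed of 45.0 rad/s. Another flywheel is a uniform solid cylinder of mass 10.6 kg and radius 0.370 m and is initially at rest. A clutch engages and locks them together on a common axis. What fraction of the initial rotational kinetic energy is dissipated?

The coupling torques are internal; angular momentum about the shared axis is conserved.
Moments of inertia: I_A = ½(61.7)(0.231)² = 1.646 kg·m²; I_B = ½(10.6)(0.370)² = 0.7256 kg·m².
Taking A's sense as positive: L = (1.646)(45.0) = 74.08 kg·m²·rad/s.
Combined I = 1.646 + 0.7256 = 2.372 kg·m².
ω_f = L / I = 74.08 / 2.372 = 31.23 rad/s.
KE_i = ½ΣIω² = 1667 J; KE_f = ½(2.372)(31.23)² = 1157 J.
Fraction dissipated = (KE_i − KE_f)/KE_i = 0.3059.

fraction ≈ 0.306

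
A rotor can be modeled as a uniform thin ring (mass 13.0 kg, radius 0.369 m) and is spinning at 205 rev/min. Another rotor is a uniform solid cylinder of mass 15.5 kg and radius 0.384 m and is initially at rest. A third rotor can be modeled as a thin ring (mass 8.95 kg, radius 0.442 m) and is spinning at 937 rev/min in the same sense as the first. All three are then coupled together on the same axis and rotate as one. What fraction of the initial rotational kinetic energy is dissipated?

fraction ≈ 0.466

No external torque acts about the common axis, so total angular momentum is conserved.
Moments of inertia: I_A = (13.0)(0.369)² = 1.770 kg·m²; I_B = ½(15.5)(0.384)² = 1.143 kg·m²; I_C = (8.95)(0.442)² = 1.749 kg·m².
Taking A's sense as positive: L = (1.770)(205) + (1.749)(937) = 2001 kg·m²·rpm.
Combined I = 1.770 + 1.143 + 1.749 = 4.661 kg·m².
ω_f = L / I = 2001 / 4.661 = 429.3 rpm.
KE_i = ½ΣIω² = 8825 J; KE_f = ½(4.661)(44.96)² = 4711 J.
Fraction dissipated = (KE_i − KE_f)/KE_i = 0.4662.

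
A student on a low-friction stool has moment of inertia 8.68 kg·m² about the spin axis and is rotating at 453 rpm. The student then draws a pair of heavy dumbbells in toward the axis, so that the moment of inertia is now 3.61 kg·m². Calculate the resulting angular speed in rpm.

With no external torque about the axis, L is conserved: I₁ω₁ = I₂ω₂.
ω₂ = I₁ω₁ / I₂ = (8.680)(453 rpm) / (3.610) = 1089 rpm.

ω₂ ≈ 1090 rpm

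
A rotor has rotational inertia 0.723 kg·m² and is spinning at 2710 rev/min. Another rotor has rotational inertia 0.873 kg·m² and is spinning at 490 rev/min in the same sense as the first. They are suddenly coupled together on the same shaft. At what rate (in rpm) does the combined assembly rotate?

The coupling torques are internal; angular momentum about the shared axis is conserved.
Taking A's sense as positive: L = (0.7230)(2710) + (0.8730)(490) = 2387 kg·m²·rpm.
Combined I = 0.7230 + 0.8730 = 1.596 kg·m².
ω_f = L / I = 2387 / 1.596 = 1496 rpm.

|ω_f| ≈ 1500 rpm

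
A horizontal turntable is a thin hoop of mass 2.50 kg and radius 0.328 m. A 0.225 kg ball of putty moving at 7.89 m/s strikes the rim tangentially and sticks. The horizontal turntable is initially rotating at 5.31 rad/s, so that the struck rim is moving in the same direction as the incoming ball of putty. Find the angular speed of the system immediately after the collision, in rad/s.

|ω_f| ≈ 6.86 rad/s

The axle reaction passes through the axle and exerts no torque about it; angular momentum about the axle is conserved through the impact.
I_p = (2.50)(0.328)² = 0.2690 kg·m². Taking the sense of the ball of putty's angular momentum as positive, L_{ball} = m v R = (0.225)(7.89)(0.328) = 0.5823 kg·m²/s.
L_i = +I_p ω_p + m v R = +(0.2690)(5.31) + 0.5823 = 2.010 kg·m²/s.
After sticking, I_f = I_p + m R² = 0.2690 + (0.225)(0.328)² = 0.2932 kg·m².
ω_f = L_i / I_f = 2.010 / 0.2932 = 6.858 rad/s.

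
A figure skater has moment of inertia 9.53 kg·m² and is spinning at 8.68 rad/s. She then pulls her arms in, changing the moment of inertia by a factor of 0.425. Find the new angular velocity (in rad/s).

ω₂ ≈ 20.4 rad/s

No external torque acts about the spin axis, so angular momentum is conserved.
I₂ = 0.425 × 9.53 = 4.050 kg·m².
ω₂ = I₁ω₁ / I₂ = (9.530)(8.68 rad/s) / (4.050) = 20.42 rad/s.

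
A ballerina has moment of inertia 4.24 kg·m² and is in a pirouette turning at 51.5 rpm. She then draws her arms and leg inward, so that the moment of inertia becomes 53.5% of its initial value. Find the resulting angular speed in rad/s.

With no external torque about the axis, L is conserved: I₁ω₁ = I₂ω₂.
I₂ = 0.535 × 4.24 = 2.268 kg·m².
ω₂ = I₁ω₁ / I₂ = (4.240)(51.5 rpm) / (2.268) = 96.26 rpm = 10.08 rad/s.

ω₂ ≈ 10.1 rad/s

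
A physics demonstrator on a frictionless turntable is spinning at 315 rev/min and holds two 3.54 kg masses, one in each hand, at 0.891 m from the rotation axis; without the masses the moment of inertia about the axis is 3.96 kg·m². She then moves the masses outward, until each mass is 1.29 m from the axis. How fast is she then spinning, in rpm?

No external torque acts about the spin axis, so angular momentum is conserved.
I₁ = 3.96 + 2(3.54)(0.891)² = 9.581 kg·m²; I₂ = 3.96 + 2(3.54)(1.29)² = 15.74 kg·m².
ω₂ = I₁ω₁ / I₂ = (9.581)(315 rpm) / (15.74) = 191.7 rpm.

ω₂ ≈ 192 rpm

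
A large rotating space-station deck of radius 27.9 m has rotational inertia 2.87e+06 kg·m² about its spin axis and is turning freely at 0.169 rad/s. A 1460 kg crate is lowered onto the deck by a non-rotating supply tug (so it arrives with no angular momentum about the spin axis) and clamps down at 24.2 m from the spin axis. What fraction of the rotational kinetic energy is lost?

fraction ≈ 0.230

The added mass arrives with no angular momentum about the spin axis, and any external torque about the spin axis is negligible, so the system's angular momentum is conserved.
Added inertia Σmr² = (1460)(24.2)² = 8.550e+05 kg·m²; I_f = 2.870e+06 + 8.550e+05 = 3.725e+06 kg·m².
ω_f = I_p ω_i / I_f = (2.870e+06)(0.169) / 3.725e+06 = 0.1302 rad/s.
KE_i = ½(2.870e+06)(0.1690 rad/s)² = 40990 J; KE_f = ½(3.725e+06)(0.1302)² = 31580 J.
Fraction lost = 0.2295.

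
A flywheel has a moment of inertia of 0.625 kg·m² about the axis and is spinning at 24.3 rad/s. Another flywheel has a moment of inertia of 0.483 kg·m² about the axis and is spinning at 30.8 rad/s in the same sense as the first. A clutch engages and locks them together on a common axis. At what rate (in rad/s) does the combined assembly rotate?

The coupling torques are internal; angular momentum about the shared axis is conserved.
Taking A's sense as positive: L = (0.6250)(24.3) + (0.4830)(30.8) = 30.06 kg·m²·rad/s.
Combined I = 0.6250 + 0.4830 = 1.108 kg·m².
ω_f = L / I = 30.06 / 1.108 = 27.13 rad/s.

|ω_f| ≈ 27.1 rad/s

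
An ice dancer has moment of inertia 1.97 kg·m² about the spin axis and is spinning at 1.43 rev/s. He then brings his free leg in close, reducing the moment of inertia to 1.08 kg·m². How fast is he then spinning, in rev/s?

ω₂ ≈ 2.61 rev/s

With no external torque about the axis, L is conserved: I₁ω₁ = I₂ω₂.
ω₂ = I₁ω₁ / I₂ = (1.970)(1.43 rev/s) / (1.080) = 2.608 rev/s.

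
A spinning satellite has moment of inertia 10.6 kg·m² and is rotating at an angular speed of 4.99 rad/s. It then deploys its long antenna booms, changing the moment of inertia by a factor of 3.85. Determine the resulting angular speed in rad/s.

ω₂ ≈ 1.30 rad/s

Angular momentum about the spin axis is conserved since the torque about it is zero.
I₂ = 3.85 × 10.6 = 40.81 kg·m².
ω₂ = I₁ω₁ / I₂ = (10.60)(4.99 rad/s) / (40.81) = 1.296 rad/s.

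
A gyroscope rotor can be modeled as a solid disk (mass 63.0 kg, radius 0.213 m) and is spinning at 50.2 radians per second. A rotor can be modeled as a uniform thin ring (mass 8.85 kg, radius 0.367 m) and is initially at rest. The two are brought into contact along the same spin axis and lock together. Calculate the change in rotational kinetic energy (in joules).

The coupling torques are internal; angular momentum about the shared axis is conserved.
Moments of inertia: I_A = ½(63.0)(0.213)² = 1.429 kg·m²; I_B = (8.85)(0.367)² = 1.192 kg·m².
Taking A's sense as positive: L = (1.429)(50.2) = 71.74 kg·m²·rad/s.
Combined I = 1.429 + 1.192 = 2.621 kg·m².
ω_f = L / I = 71.74 / 2.621 = 27.37 rad/s.
KE_i = ½ΣIω² = 1801 J; KE_f = ½(2.621)(27.37)² = 981.8 J.

ΔKE ≈ -819 J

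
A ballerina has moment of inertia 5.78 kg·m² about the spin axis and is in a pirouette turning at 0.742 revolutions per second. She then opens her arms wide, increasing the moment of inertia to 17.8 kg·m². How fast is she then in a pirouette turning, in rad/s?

No external torque acts about the spin axis, so angular momentum is conserved.
ω₂ = I₁ω₁ / I₂ = (5.780)(0.742 rev/s) / (17.80) = 0.2409 rev/s = 1.514 rad/s.

ω₂ ≈ 1.51 rad/s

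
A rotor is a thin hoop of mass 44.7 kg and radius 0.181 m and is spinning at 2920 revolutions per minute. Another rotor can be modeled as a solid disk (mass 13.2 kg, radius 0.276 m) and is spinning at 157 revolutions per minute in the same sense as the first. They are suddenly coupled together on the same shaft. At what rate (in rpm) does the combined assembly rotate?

|ω_f| ≈ 2210 rpm

No external torque acts about the common axis, so total angular momentum is conserved.
Moments of inertia: I_A = (44.7)(0.181)² = 1.464 kg·m²; I_B = ½(13.2)(0.276)² = 0.5028 kg·m².
Taking A's sense as positive: L = (1.464)(2920) + (0.5028)(157) = 4355 kg·m²·rpm.
Combined I = 1.464 + 0.5028 = 1.967 kg·m².
ω_f = L / I = 4355 / 1.967 = 2214 rpm.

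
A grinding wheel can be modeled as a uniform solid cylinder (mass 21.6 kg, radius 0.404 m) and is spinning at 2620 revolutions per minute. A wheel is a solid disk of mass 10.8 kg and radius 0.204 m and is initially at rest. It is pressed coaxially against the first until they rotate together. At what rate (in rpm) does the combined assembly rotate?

|ω_f| ≈ 2320 rpm

No external torque acts about the common axis, so total angular momentum is conserved.
Moments of inertia: I_A = ½(21.6)(0.404)² = 1.763 kg·m²; I_B = ½(10.8)(0.204)² = 0.2247 kg·m².
Taking A's sense as positive: L = (1.763)(2620) = 4618 kg·m²·rpm.
Combined I = 1.763 + 0.2247 = 1.987 kg·m².
ω_f = L / I = 4618 / 1.987 = 2324 rpm.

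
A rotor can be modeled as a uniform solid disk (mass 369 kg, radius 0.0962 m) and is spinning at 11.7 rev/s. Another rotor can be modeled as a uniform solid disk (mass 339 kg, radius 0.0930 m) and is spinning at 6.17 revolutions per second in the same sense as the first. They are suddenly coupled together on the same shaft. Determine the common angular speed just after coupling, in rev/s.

|ω_f| ≈ 9.15 rev/s

No external torque acts about the common axis, so total angular momentum is conserved.
Moments of inertia: I_A = ½(369)(0.0962)² = 1.707 kg·m²; I_B = ½(339)(0.0930)² = 1.466 kg·m².
Taking A's sense as positive: L = (1.707)(11.7) + (1.466)(6.17) = 29.02 kg·m²·rev/s.
Combined I = 1.707 + 1.466 = 3.173 kg·m².
ω_f = L / I = 29.02 / 3.173 = 9.145 rev/s.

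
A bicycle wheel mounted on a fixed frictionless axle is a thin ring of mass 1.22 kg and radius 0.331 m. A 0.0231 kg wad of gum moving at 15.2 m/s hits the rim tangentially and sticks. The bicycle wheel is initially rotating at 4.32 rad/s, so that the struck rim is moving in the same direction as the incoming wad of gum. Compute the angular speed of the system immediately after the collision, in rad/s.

About the axle the impulsive forces during the collision are internal, so angular momentum about that axis is conserved.
I_p = (1.22)(0.331)² = 0.1337 kg·m². Taking the sense of the wad of gum's angular momentum as positive, L_{wad} = m v R = (0.0231)(15.2)(0.331) = 0.1162 kg·m²/s.
L_i = +I_p ω_p + m v R = +(0.1337)(4.32) + 0.1162 = 0.6937 kg·m²/s.
After sticking, I_f = I_p + m R² = 0.1337 + (0.0231)(0.331)² = 0.1362 kg·m².
ω_f = L_i / I_f = 0.6937 / 0.1362 = 5.093 rad/s.

|ω_f| ≈ 5.09 rad/s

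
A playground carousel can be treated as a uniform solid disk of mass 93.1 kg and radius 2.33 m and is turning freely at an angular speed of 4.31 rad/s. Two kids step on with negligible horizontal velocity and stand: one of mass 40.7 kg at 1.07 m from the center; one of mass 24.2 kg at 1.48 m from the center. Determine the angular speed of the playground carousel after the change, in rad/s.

ω_f ≈ 3.09 rad/s

The added mass arrives with no angular momentum about the center, and any external torque about the center is negligible, so the system's angular momentum is conserved.
I_p = ½(93.1)(2.33)² = 252.7 kg·m².
Added inertia Σmr² = (40.7)(1.07)² + (24.2)(1.48)² = 99.61 kg·m²; I_f = 252.7 + 99.61 = 352.3 kg·m².
ω_f = I_p ω_i / I_f = (252.7)(4.31) / 352.3 = 3.092 rad/s.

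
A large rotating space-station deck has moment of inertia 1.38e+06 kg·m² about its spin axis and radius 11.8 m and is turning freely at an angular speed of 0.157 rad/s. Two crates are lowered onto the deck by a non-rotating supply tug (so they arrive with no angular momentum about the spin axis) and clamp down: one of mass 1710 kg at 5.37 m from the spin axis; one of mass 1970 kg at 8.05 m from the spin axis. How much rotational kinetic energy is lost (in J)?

energy lost ≈ 1930 J

The added mass arrives with no angular momentum about the spin axis, and any external torque about the spin axis is negligible, so the system's angular momentum is conserved.
Added inertia Σmr² = (1710)(5.37)² + (1970)(8.05)² = 1.770e+05 kg·m²; I_f = 1.380e+06 + 1.770e+05 = 1.557e+06 kg·m².
ω_f = I_p ω_i / I_f = (1.380e+06)(0.157) / 1.557e+06 = 0.1392 rad/s.
KE_i = ½(1.380e+06)(0.1570 rad/s)² = 17010 J; KE_f = ½(1.557e+06)(0.1392)² = 15070 J.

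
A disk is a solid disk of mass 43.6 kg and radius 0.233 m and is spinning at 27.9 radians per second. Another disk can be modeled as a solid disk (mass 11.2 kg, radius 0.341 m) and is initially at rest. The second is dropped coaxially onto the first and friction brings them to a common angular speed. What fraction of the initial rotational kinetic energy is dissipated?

The coupling torques are internal; angular momentum about the shared axis is conserved.
Moments of inertia: I_A = ½(43.6)(0.233)² = 1.184 kg·m²; I_B = ½(11.2)(0.341)² = 0.6512 kg·m².
Taking A's sense as positive: L = (1.184)(27.9) = 33.02 kg·m²·rad/s.
Combined I = 1.184 + 0.6512 = 1.835 kg·m².
ω_f = L / I = 33.02 / 1.835 = 18.00 rad/s.
KE_i = ½ΣIω² = 460.6 J; KE_f = ½(1.835)(18.00)² = 297.1 J.
Fraction dissipated = (KE_i − KE_f)/KE_i = 0.3549.

fraction ≈ 0.355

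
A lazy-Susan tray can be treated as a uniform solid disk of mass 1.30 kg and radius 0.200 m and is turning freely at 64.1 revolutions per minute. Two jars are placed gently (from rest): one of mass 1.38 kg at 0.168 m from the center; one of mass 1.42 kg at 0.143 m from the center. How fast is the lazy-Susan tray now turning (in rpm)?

ω_f ≈ 17.7 rpm

No external torque acts about the center; L_before = L_after.
I_p = ½(1.30)(0.200)² = 0.02600 kg·m².
Added inertia Σmr² = (1.38)(0.168)² + (1.42)(0.143)² = 0.06799 kg·m²; I_f = 0.02600 + 0.06799 = 0.09399 kg·m².
ω_f = I_p ω_i / I_f = (0.02600)(64.1) / 0.09399 = 17.73 rpm.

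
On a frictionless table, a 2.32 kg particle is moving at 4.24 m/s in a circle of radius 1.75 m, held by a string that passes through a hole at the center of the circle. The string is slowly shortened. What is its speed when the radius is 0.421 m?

v₂ ≈ 17.6 m/s

The only horizontal force on the mass is along the cord (radial), so it exerts no torque about the hole and angular momentum m v r is conserved.
v₂ = v₁ r₁ / r₂ = (4.24)(1.75) / (0.421) = 17.62 m/s.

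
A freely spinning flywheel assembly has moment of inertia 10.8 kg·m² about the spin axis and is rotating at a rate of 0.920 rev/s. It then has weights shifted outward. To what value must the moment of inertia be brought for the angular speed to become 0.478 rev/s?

With no external torque about the axis, L is conserved: I₁ω₁ = I₂ω₂.
I₂ = I₁ω₁ / ω₂ = (10.8)(0.920) / (0.478) = 20.79 kg·m².

I₂ ≈ 20.8 kg·m²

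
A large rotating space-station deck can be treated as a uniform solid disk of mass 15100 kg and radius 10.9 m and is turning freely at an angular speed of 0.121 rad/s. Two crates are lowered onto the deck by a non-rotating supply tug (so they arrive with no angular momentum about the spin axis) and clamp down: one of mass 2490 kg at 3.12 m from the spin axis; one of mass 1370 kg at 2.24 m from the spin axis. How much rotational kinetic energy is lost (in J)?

energy lost ≈ 220 J

No external torque acts about the spin axis; L_before = L_after.
I_p = ½(15100)(10.9)² = 8.970e+05 kg·m².
Added inertia Σmr² = (2490)(3.12)² + (1370)(2.24)² = 31110 kg·m²; I_f = 8.970e+05 + 31110 = 9.281e+05 kg·m².
ω_f = I_p ω_i / I_f = (8.970e+05)(0.121) / 9.281e+05 = 0.1169 rad/s.
KE_i = ½(8.970e+05)(0.1210 rad/s)² = 6567 J; KE_f = ½(9.281e+05)(0.1169)² = 6346 J.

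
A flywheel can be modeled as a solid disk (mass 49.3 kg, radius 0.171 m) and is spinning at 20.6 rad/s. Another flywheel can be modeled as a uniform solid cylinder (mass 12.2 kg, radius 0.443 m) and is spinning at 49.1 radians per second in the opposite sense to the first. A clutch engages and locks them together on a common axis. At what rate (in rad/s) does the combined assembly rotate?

|ω_f| ≈ 22.9 rad/s

No external torque acts about the common axis, so total angular momentum is conserved.
Moments of inertia: I_A = ½(49.3)(0.171)² = 0.7208 kg·m²; I_B = ½(12.2)(0.443)² = 1.197 kg·m².
Taking A's sense as positive: L = (0.7208)(20.6) − (1.197)(49.1) = -43.93 kg·m²·rad/s.
Combined I = 0.7208 + 1.197 = 1.918 kg·m².
ω_f = L / I = -43.93 / 1.918 = -22.91 rad/s.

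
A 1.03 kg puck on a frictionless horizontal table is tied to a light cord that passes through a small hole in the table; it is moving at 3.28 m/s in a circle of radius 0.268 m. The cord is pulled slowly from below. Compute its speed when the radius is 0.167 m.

v₂ ≈ 5.26 m/s

Central (radial) force ⇒ zero torque about the center ⇒ m v r is constant.
v₂ = v₁ r₁ / r₂ = (3.28)(0.268) / (0.167) = 5.264 m/s.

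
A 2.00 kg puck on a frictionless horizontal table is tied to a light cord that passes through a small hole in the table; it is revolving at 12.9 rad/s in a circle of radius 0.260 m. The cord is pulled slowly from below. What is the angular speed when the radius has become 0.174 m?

The constraining force is radial, so m r² ω about the center is conserved.
ω₂ = ω₁ (r₁/r₂)² = (12.9)(0.260/0.174)² = 28.80 rad/s.

ω₂ ≈ 28.8 rad/s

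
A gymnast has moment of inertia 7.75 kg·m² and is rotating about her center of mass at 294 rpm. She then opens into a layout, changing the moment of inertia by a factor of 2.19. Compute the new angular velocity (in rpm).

No external torque acts about the spin axis, so angular momentum is conserved.
I₂ = 2.19 × 7.75 = 16.97 kg·m².
ω₂ = I₁ω₁ / I₂ = (7.750)(294 rpm) / (16.97) = 134.2 rpm.

ω₂ ≈ 134 rpm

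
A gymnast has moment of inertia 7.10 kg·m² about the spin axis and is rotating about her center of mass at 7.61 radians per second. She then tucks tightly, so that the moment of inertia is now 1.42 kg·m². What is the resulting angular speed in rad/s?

With no external torque about the axis, L is conserved: I₁ω₁ = I₂ω₂.
ω₂ = I₁ω₁ / I₂ = (7.100)(7.61 rad/s) / (1.420) = 38.05 rad/s.

ω₂ ≈ 38.1 rad/s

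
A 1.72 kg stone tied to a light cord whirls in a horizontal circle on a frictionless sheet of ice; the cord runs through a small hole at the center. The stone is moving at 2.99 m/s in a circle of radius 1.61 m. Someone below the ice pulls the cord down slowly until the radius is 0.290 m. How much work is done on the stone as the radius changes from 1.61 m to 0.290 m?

W ≈ 229 J

The only horizontal force on the mass is along the cord (radial), so it exerts no torque about the hole and angular momentum m v r is conserved.
v₂ = v₁ r₁ / r₂ = (2.99)(1.61) / (0.290) = 16.60 m/s.
W = ΔKE = ½m(v₂² − v₁²) = 229.3 J.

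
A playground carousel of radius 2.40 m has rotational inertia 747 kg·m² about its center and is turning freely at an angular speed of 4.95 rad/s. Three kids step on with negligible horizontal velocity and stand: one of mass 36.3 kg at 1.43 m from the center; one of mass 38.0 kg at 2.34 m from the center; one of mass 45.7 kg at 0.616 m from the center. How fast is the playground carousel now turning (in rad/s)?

ω_f ≈ 3.53 rad/s

No external torque acts about the center; L_before = L_after.
Added inertia Σmr² = (36.3)(1.43)² + (38.0)(2.34)² + (45.7)(0.616)² = 299.6 kg·m²; I_f = 747.0 + 299.6 = 1047 kg·m².
ω_f = I_p ω_i / I_f = (747.0)(4.95) / 1047 = 3.533 rad/s.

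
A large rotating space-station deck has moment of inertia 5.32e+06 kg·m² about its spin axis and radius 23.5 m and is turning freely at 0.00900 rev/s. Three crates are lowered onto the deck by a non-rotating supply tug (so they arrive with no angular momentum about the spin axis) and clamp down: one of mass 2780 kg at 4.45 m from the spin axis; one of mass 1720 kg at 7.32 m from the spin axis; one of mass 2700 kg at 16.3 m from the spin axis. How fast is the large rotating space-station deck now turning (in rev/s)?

The added mass arrives with no angular momentum about the spin axis, and any external torque about the spin axis is negligible, so the system's angular momentum is conserved.
Added inertia Σmr² = (2780)(4.45)² + (1720)(7.32)² + (2700)(16.3)² = 8.646e+05 kg·m²; I_f = 5.320e+06 + 8.646e+05 = 6.185e+06 kg·m².
ω_f = I_p ω_i / I_f = (5.320e+06)(0.00900) / 6.185e+06 = 0.007742 rev/s.

ω_f ≈ 0.00774 rev/s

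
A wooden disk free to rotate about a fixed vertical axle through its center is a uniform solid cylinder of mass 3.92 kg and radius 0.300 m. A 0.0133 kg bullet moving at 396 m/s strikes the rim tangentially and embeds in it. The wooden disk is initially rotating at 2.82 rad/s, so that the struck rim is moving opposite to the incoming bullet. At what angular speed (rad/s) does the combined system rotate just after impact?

|ω_f| ≈ 6.10 rad/s

About the axle the impulsive forces during the collision are internal, so angular momentum about that axis is conserved.
I_p = ½(3.92)(0.300)² = 0.1764 kg·m². Taking the sense of the bullet's angular momentum as positive, L_{bullet} = m v R = (0.0133)(396)(0.300) = 1.580 kg·m²/s.
L_i = −I_p ω_p + m v R = −(0.1764)(2.82) + 1.580 = 1.083 kg·m²/s.
After sticking, I_f = I_p + m R² = 0.1764 + (0.0133)(0.300)² = 0.1776 kg·m².
ω_f = L_i / I_f = 1.083 / 0.1776 = 6.096 rad/s.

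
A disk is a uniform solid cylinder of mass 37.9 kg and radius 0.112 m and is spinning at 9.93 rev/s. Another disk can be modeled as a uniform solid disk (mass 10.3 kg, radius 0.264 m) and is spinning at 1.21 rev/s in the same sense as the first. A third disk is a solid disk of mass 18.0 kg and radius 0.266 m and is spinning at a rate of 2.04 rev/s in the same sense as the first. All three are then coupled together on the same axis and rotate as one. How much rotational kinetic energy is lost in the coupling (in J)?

No external torque acts about the common axis, so total angular momentum is conserved.
Moments of inertia: I_A = ½(37.9)(0.112)² = 0.2377 kg·m²; I_B = ½(10.3)(0.264)² = 0.3589 kg·m²; I_C = ½(18.0)(0.266)² = 0.6368 kg·m².
Taking A's sense as positive: L = (0.2377)(9.93) + (0.3589)(1.21) + (0.6368)(2.04) = 4.094 kg·m²·rev/s.
Combined I = 0.2377 + 0.3589 + 0.6368 = 1.233 kg·m².
ω_f = L / I = 4.094 / 1.233 = 3.319 rev/s.
KE_i = ½ΣIω² = 525.4 J; KE_f = ½(1.233)(20.85)² = 268.2 J.

ΔKE lost ≈ 257 J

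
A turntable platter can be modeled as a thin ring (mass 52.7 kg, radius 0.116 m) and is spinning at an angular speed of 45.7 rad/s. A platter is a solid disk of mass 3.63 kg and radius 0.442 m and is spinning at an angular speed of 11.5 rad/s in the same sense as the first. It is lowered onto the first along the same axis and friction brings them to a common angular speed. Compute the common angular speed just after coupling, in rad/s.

No external torque acts about the common axis, so total angular momentum is conserved.
Moments of inertia: I_A = (52.7)(0.116)² = 0.7091 kg·m²; I_B = ½(3.63)(0.442)² = 0.3546 kg·m².
Taking A's sense as positive: L = (0.7091)(45.7) + (0.3546)(11.5) = 36.49 kg·m²·rad/s.
Combined I = 0.7091 + 0.3546 = 1.064 kg·m².
ω_f = L / I = 36.49 / 1.064 = 34.30 rad/s.

|ω_f| ≈ 34.3 rad/s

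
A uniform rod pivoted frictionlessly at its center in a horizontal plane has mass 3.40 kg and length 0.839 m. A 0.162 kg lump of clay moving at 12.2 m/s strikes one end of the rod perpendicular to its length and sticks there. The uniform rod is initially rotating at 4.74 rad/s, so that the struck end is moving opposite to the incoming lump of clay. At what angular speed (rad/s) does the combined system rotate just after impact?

About the pivot the impulsive forces during the collision are internal, so angular momentum about that axis is conserved.
I_p = (1/12)(3.40)(0.839)² = 0.1994 kg·m². Taking the sense of the lump of clay's angular momentum as positive, L_{lump} = m v R = (0.162)(12.2)(0.839/2) = 0.8291 kg·m²/s.
L_i = −I_p ω_p + m v R = −(0.1994)(4.74) + 0.8291 = -0.1163 kg·m²/s.
After sticking, I_f = I_p + m R² = 0.1994 + (0.162)(0.839/2)² = 0.2280 kg·m².
ω_f = L_i / I_f = -0.1163 / 0.2280 = -0.5100 rad/s.

|ω_f| ≈ 0.510 rad/s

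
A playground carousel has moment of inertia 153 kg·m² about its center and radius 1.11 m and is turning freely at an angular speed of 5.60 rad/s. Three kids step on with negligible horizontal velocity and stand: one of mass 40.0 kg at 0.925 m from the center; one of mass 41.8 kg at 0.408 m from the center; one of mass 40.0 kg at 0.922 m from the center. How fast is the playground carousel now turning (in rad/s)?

ω_f ≈ 3.75 rad/s

No external torque acts about the center; L_before = L_after.
Added inertia Σmr² = (40.0)(0.925)² + (41.8)(0.408)² + (40.0)(0.922)² = 75.19 kg·m²; I_f = 153.0 + 75.19 = 228.2 kg·m².
ω_f = I_p ω_i / I_f = (153.0)(5.60) / 228.2 = 3.755 rad/s.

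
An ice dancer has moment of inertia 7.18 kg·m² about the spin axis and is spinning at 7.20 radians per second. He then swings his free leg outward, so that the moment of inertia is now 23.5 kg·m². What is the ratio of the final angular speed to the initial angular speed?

Angular momentum about the spin axis is conserved since the torque about it is zero.
ω₂/ω₁ = I₁/I₂ = 7.180 / 23.50 = 0.3055.

ω₂/ω₁ ≈ 0.306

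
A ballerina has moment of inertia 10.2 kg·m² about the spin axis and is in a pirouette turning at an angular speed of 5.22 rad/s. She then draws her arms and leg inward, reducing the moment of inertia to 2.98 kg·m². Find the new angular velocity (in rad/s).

With no external torque about the axis, L is conserved: I₁ω₁ = I₂ω₂.
ω₂ = I₁ω₁ / I₂ = (10.20)(5.22 rad/s) / (2.980) = 17.87 rad/s.

ω₂ ≈ 17.9 rad/s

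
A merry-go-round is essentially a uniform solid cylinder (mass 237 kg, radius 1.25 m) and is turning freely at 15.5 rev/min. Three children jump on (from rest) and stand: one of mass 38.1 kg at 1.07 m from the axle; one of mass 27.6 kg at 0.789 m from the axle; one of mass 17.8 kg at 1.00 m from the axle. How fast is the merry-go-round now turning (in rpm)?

The added mass arrives with no angular momentum about the axle, and any external torque about the axle is negligible, so the system's angular momentum is conserved.
I_p = ½(237)(1.25)² = 185.2 kg·m².
Added inertia Σmr² = (38.1)(1.07)² + (27.6)(0.789)² + (17.8)(1.00)² = 78.60 kg·m²; I_f = 185.2 + 78.60 = 263.8 kg·m².
ω_f = I_p ω_i / I_f = (185.2)(15.5) / 263.8 = 10.88 rpm.

ω_f ≈ 10.9 rpm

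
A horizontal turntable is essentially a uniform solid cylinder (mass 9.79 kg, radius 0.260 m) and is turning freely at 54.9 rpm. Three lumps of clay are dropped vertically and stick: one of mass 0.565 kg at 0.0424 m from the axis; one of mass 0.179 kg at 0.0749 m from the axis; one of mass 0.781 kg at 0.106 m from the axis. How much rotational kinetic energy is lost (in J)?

No external torque acts about the axis; L_before = L_after.
I_p = ½(9.79)(0.260)² = 0.3309 kg·m².
Added inertia Σmr² = (0.565)(0.0424)² + (0.179)(0.0749)² + (0.781)(0.106)² = 0.01080 kg·m²; I_f = 0.3309 + 0.01080 = 0.3417 kg·m².
ω_f = I_p ω_i / I_f = (0.3309)(54.9) / 0.3417 = 53.17 rpm.
KE_i = ½(0.3309)(5.749 rad/s)² = 5.469 J; KE_f = ½(0.3417)(5.567)² = 5.296 J.

energy lost ≈ 0.173 J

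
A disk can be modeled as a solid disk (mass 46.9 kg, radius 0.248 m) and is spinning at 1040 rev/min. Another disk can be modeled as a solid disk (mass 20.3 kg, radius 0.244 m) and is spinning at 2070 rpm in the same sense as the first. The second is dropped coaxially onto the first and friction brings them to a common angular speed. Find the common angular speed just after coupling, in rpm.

|ω_f| ≈ 1340 rpm

No external torque acts about the common axis, so total angular momentum is conserved.
Moments of inertia: I_A = ½(46.9)(0.248)² = 1.442 kg·m²; I_B = ½(20.3)(0.244)² = 0.6043 kg·m².
Taking A's sense as positive: L = (1.442)(1040) + (0.6043)(2070) = 2751 kg·m²·rpm.
Combined I = 1.442 + 0.6043 = 2.047 kg·m².
ω_f = L / I = 2751 / 2.047 = 1344 rpm.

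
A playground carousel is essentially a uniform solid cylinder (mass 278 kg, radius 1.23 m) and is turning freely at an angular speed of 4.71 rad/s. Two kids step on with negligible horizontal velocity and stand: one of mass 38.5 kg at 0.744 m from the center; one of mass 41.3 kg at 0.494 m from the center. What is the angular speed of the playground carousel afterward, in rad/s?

ω_f ≈ 4.10 rad/s

The added mass arrives with no angular momentum about the center, and any external torque about the center is negligible, so the system's angular momentum is conserved.
I_p = ½(278)(1.23)² = 210.3 kg·m².
Added inertia Σmr² = (38.5)(0.744)² + (41.3)(0.494)² = 31.39 kg·m²; I_f = 210.3 + 31.39 = 241.7 kg·m².
ω_f = I_p ω_i / I_f = (210.3)(4.71) / 241.7 = 4.098 rad/s.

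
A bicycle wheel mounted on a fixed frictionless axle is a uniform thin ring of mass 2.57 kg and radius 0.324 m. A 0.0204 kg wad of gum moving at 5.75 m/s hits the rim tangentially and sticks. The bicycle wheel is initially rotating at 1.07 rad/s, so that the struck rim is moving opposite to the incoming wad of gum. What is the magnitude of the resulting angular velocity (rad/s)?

The axle reaction passes through the axle and exerts no torque about it; angular momentum about the axle is conserved through the impact.
I_p = (2.57)(0.324)² = 0.2698 kg·m². Taking the sense of the wad of gum's angular momentum as positive, L_{wad} = m v R = (0.0204)(5.75)(0.324) = 0.03801 kg·m²/s.
L_i = −I_p ω_p + m v R = −(0.2698)(1.07) + 0.03801 = -0.2507 kg·m²/s.
After sticking, I_f = I_p + m R² = 0.2698 + (0.0204)(0.324)² = 0.2719 kg·m².
ω_f = L_i / I_f = -0.2507 / 0.2719 = -0.9218 rad/s.

|ω_f| ≈ 0.922 rad/s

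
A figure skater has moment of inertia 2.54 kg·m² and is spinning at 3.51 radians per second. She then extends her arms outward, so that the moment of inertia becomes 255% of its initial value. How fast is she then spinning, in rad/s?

ω₂ ≈ 1.38 rad/s

No external torque acts about the spin axis, so angular momentum is conserved.
I₂ = 2.55 × 2.54 = 6.477 kg·m².
ω₂ = I₁ω₁ / I₂ = (2.540)(3.51 rad/s) / (6.477) = 1.376 rad/s.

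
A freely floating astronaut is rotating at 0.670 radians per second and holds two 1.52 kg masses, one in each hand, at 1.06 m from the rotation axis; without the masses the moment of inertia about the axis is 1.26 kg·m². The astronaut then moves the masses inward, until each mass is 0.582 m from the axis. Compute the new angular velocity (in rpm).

No external torque acts about the spin axis, so angular momentum is conserved.
I₁ = 1.26 + 2(1.52)(1.06)² = 4.676 kg·m²; I₂ = 1.26 + 2(1.52)(0.582)² = 2.290 kg·m².
ω₂ = I₁ω₁ / I₂ = (4.676)(0.670 rad/s) / (2.290) = 1.368 rad/s = 13.07 rpm.

ω₂ ≈ 13.1 rpm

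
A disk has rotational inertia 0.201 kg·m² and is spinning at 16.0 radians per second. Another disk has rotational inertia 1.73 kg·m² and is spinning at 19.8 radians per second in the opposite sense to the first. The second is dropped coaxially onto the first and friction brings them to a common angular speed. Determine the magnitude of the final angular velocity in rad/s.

|ω_f| ≈ 16.1 rad/s

No external torque acts about the common axis, so total angular momentum is conserved.
Taking A's sense as positive: L = (0.2010)(16.0) − (1.730)(19.8) = -31.04 kg·m²·rad/s.
Combined I = 0.2010 + 1.730 = 1.931 kg·m².
ω_f = L / I = -31.04 / 1.931 = -16.07 rad/s.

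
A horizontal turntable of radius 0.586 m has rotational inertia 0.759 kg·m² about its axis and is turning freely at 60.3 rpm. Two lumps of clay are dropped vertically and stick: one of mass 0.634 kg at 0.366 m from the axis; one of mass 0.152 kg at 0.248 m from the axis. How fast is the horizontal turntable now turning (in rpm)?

No external torque acts about the axis; L_before = L_after.
Added inertia Σmr² = (0.634)(0.366)² + (0.152)(0.248)² = 0.09428 kg·m²; I_f = 0.7590 + 0.09428 = 0.8533 kg·m².
ω_f = I_p ω_i / I_f = (0.7590)(60.3) / 0.8533 = 53.64 rpm.

ω_f ≈ 53.6 rpm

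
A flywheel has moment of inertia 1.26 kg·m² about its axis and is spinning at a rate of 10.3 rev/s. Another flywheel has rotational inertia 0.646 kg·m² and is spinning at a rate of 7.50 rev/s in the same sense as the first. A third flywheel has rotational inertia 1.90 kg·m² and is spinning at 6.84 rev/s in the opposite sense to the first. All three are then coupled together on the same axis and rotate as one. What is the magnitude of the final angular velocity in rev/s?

No external torque acts about the common axis, so total angular momentum is conserved.
Taking A's sense as positive: L = (1.260)(10.3) + (0.6460)(7.50) − (1.900)(6.84) = 4.827 kg·m²·rev/s.
Combined I = 1.260 + 0.6460 + 1.900 = 3.806 kg·m².
ω_f = L / I = 4.827 / 3.806 = 1.268 rev/s.

|ω_f| ≈ 1.27 rev/s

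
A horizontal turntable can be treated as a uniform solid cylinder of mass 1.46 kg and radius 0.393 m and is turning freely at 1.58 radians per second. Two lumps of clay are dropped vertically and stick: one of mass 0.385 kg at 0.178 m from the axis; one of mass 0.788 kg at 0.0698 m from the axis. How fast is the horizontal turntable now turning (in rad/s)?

ω_f ≈ 1.38 rad/s

No external torque acts about the axis; L_before = L_after.
I_p = ½(1.46)(0.393)² = 0.1127 kg·m².
Added inertia Σmr² = (0.385)(0.178)² + (0.788)(0.0698)² = 0.01604 kg·m²; I_f = 0.1127 + 0.01604 = 0.1288 kg·m².
ω_f = I_p ω_i / I_f = (0.1127)(1.58) / 0.1288 = 1.383 rad/s.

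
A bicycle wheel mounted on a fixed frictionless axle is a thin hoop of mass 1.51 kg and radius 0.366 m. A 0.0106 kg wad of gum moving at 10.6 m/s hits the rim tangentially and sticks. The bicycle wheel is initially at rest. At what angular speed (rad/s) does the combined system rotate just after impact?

|ω_f| ≈ 0.202 rad/s

About the axle the impulsive forces during the collision are internal, so angular momentum about that axis is conserved.
I_p = (1.51)(0.366)² = 0.2023 kg·m². Taking the sense of the wad of gum's angular momentum as positive, L_{wad} = m v R = (0.0106)(10.6)(0.366) = 0.04112 kg·m²/s.
L_i = 0 + 0.04112 = 0.04112 kg·m²/s.
After sticking, I_f = I_p + m R² = 0.2023 + (0.0106)(0.366)² = 0.2037 kg·m².
ω_f = L_i / I_f = 0.04112 / 0.2037 = 0.2019 rad/s.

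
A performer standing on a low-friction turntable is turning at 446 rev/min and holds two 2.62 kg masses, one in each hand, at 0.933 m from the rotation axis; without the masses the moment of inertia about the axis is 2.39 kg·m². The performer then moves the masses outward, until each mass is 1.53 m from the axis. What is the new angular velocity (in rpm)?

ω₂ ≈ 212 rpm

With no external torque about the axis, L is conserved: I₁ω₁ = I₂ω₂.
I₁ = 2.39 + 2(2.62)(0.933)² = 6.951 kg·m²; I₂ = 2.39 + 2(2.62)(1.53)² = 14.66 kg·m².
ω₂ = I₁ω₁ / I₂ = (6.951)(446 rpm) / (14.66) = 211.5 rpm.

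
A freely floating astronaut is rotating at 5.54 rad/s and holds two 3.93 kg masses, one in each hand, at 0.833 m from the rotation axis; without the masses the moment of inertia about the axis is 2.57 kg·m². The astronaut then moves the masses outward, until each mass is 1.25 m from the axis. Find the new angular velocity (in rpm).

No external torque acts about the spin axis, so angular momentum is conserved.
I₁ = 2.57 + 2(3.93)(0.833)² = 8.024 kg·m²; I₂ = 2.57 + 2(3.93)(1.25)² = 14.85 kg·m².
ω₂ = I₁ω₁ / I₂ = (8.024)(5.54 rad/s) / (14.85) = 2.993 rad/s = 28.58 rpm.

ω₂ ≈ 28.6 rpm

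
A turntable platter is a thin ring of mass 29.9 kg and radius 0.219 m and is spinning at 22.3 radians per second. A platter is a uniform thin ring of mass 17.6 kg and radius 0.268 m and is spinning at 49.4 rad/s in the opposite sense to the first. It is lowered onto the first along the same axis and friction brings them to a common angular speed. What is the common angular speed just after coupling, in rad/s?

The coupling torques are internal; angular momentum about the shared axis is conserved.
Moments of inertia: I_A = (29.9)(0.219)² = 1.434 kg·m²; I_B = (17.6)(0.268)² = 1.264 kg·m².
Taking A's sense as positive: L = (1.434)(22.3) − (1.264)(49.4) = -30.47 kg·m²·rad/s.
Combined I = 1.434 + 1.264 = 2.698 kg·m².
ω_f = L / I = -30.47 / 2.698 = -11.29 rad/s.

|ω_f| ≈ 11.3 rad/s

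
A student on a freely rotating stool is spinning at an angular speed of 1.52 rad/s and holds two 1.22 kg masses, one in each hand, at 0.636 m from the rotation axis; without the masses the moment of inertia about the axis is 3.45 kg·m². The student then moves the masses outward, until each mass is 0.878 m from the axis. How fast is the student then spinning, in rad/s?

ω₂ ≈ 1.27 rad/s

With no external torque about the axis, L is conserved: I₁ω₁ = I₂ω₂.
I₁ = 3.45 + 2(1.22)(0.636)² = 4.437 kg·m²; I₂ = 3.45 + 2(1.22)(0.878)² = 5.331 kg·m².
ω₂ = I₁ω₁ / I₂ = (4.437)(1.52 rad/s) / (5.331) = 1.265 rad/s.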